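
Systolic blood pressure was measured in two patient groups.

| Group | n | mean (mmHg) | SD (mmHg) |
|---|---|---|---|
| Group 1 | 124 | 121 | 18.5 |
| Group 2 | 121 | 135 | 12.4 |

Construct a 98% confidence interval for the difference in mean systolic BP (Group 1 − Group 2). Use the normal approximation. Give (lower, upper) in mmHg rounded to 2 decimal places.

(-18.67, -9.33)

Standard errors of each mean: 18.5/√124 = 1.6613 and 12.4/√121 = 1.1273.
SE(x̄₁ − x̄₂) = √(1.6613² + 1.1273²) = 2.0077 for independent samples with unequal variances.
With z* = 2.326, the margin is 2.326 × 2.0077 = 4.6699.
x̄₁ − x̄₂ = 121 − 135 = -14.0000; the interval is -14.0000 ± 4.6699 = (-18.67, -9.33).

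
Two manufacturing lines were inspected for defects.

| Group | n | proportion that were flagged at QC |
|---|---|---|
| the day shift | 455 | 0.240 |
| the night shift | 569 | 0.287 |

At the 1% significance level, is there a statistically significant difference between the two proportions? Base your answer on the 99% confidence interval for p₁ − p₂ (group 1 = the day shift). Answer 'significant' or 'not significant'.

The two standard errors are √(0.2400×0.7600/455) = 0.02002 and √(0.2870×0.7130/569) = 0.01896.
Because the samples are independent, SE_diff = √(0.02002² + 0.01896²) = 0.02757.
Using z* = 2.576 for 99%, ME = 2.576 × 0.02757 = 0.07102.
p̂₁ − p̂₂ = -0.0470; interval -0.0470 ± 0.07102 gives (-0.11802, 0.02402).
The interval (-0.11802, 0.02402) contains 0, so the difference is not significant.

not significant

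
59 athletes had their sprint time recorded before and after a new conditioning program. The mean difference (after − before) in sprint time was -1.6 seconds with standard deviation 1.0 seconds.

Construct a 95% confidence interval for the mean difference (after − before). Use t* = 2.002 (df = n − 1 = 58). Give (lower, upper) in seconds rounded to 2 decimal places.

Paired design: SE = s_d/√n = 1.0/√59 = 0.1302.
t* = 2.002; margin of error = 2.002 × 0.1302 = 0.2607.
-1.6 ± 0.2607 → (-1.86, -1.34).

(-1.86, -1.34)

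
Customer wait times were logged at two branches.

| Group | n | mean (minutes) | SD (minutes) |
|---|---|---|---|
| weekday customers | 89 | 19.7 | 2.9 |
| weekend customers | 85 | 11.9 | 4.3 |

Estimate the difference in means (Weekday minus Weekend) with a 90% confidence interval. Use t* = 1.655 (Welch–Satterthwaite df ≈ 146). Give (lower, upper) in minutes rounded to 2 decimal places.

(6.88, 8.72)

Per-group SEs: s₁/√n₁ = 2.9/√89 = 0.3074, s₂/√n₂ = 4.3/√85 = 0.4664.
Unpooled SE of the difference: √(0.09449476 + 0.21752896) = 0.5586.
Margin of error = t* · SE = 1.655 × 0.5586 = 0.9245.
x̄₁ − x̄₂ = 19.7 − 11.9 = 7.8000.
CI: 7.8000 ± 0.9245 = (6.88, 8.72).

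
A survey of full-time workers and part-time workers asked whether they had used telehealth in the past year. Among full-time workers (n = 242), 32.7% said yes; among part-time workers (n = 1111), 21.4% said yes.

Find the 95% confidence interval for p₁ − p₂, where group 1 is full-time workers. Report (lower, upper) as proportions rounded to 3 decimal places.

The two standard errors are √(0.3270×0.6730/242) = 0.03016 and √(0.2140×0.7860/1111) = 0.01230.
Because the samples are independent, SE_diff = √(0.03016² + 0.01230²) = 0.03257.
Using z* = 1.960 for 95%, ME = 1.960 × 0.03257 = 0.06384.
p̂₁ − p̂₂ = 0.1130; interval 0.1130 ± 0.06384 gives (0.049, 0.177).

(0.049, 0.177)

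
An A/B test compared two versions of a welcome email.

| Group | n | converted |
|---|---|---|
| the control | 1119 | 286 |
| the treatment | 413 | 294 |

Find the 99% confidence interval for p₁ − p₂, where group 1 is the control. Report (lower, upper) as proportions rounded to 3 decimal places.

(-0.523, -0.390)

Sample proportions: 286/1119 = 0.2556, 294/413 = 0.7119.
Each SE is √(p̂(1−p̂)/n): √(0.2556·0.7444/1119) = 0.01304 and √(0.7119·0.2881/413) = 0.02228.
SE(p̂₁ − p̂₂) = √(SE₁² + SE₂²) = √(0.0001700416 + 0.0004963984) = 0.02582, since the two samples are independent.
At 99% confidence z* = 2.576; margin = 2.576 × 0.02582 = 0.06651.
The difference is 0.2556 − 0.7119 = -0.4563, so the interval is -0.4563 ± 0.06651 = (-0.523, -0.390).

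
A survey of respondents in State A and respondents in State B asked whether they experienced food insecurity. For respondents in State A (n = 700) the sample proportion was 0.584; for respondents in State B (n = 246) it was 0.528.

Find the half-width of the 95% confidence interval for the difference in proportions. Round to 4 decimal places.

0.0723

SE₁ = √(p̂₁(1−p̂₁)/n₁) = √(0.5840·0.4160/700) = 0.01863; SE₂ = √(0.5280·0.4720/246) = 0.03183.
Independent samples: SE of the difference = √(SE₁² + SE₂²) = √(0.0003470769 + 0.0010131489) = 0.03688.
z* for 95% confidence is 1.960, so the margin of error is 1.960 × 0.03688 = 0.07228.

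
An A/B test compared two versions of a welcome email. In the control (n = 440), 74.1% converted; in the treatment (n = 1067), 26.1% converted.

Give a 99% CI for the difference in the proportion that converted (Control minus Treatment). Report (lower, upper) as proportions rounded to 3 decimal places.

(0.416, 0.544)

The two standard errors are √(0.7410×0.2590/440) = 0.02088 and √(0.2610×0.7390/1067) = 0.01344.
Because the samples are independent, SE_diff = √(0.02088² + 0.01344²) = 0.02483.
Using z* = 2.576 for 99%, ME = 2.576 × 0.02483 = 0.06396.
p̂₁ − p̂₂ = 0.4800; interval 0.4800 ± 0.06396 gives (0.416, 0.544).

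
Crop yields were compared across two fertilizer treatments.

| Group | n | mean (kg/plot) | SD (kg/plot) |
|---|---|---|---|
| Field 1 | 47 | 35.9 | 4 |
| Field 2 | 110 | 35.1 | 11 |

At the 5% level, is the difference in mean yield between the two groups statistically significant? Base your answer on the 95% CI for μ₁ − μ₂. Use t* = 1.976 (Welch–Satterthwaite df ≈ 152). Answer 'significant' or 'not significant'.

Per-group SEs: s₁/√n₁ = 4/√47 = 0.5835, s₂/√n₂ = 11/√110 = 1.0488.
Unpooled SE of the difference: √(0.34047225 + 1.09998144) = 1.2002.
Margin of error = t* · SE = 1.976 × 1.2002 = 2.3716.
x̄₁ − x̄₂ = 35.9 − 35.1 = 0.8000.
CI: 0.8000 ± 2.3716 = (-1.5716, 3.1716).
The interval (-1.5716, 3.1716) contains 0, so the difference is not significant.

not significant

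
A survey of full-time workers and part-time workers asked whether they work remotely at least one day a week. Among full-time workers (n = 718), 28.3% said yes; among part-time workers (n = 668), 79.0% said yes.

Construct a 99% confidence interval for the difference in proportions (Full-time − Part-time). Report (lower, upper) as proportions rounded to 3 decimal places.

SE₁ = √(p̂₁(1−p̂₁)/n₁) = √(0.2830·0.7170/718) = 0.01681; SE₂ = √(0.7900·0.2100/668) = 0.01576.
Independent samples: SE of the difference = √(SE₁² + SE₂²) = √(0.0002825761 + 0.0002483776) = 0.02304.
z* for 99% confidence is 2.576, so the margin of error is 2.576 × 0.02304 = 0.05935.
Point estimate p̂₁ − p̂₂ = 0.2830 − 0.7900 = -0.5070.
-0.5070 ± 0.05935 → (-0.566, -0.448).

(-0.566, -0.448)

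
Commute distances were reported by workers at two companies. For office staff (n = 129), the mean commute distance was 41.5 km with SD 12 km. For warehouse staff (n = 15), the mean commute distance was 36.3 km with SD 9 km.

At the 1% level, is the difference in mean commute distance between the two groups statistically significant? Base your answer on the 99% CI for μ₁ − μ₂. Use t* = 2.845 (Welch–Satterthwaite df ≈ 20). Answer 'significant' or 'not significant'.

SE₁ = s₁/√n₁ = 12/√129 = 1.0565; SE₂ = 9/√15 = 2.3238.
Independent samples, unequal variances: SE_diff = √(SE₁² + SE₂²) = √(1.11619225 + 5.40004644) = 2.5527.
t* = 2.845, so margin of error = 2.845 × 2.5527 = 7.2624.
Difference in means = 41.5 − 36.3 = 5.2000.
5.2000 ± 7.2624 → (-2.0624, 12.4624).
The interval (-2.0624, 12.4624) contains 0, so the difference is not significant.

not significant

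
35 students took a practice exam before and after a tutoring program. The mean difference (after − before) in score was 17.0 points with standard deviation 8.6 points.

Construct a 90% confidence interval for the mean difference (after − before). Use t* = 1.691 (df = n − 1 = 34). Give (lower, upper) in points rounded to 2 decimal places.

This is a matched-pairs design, so SE = s_d/√n = 8.6/√35 = 1.4537.
Margin = 1.691 × 1.4537 = 2.4582; the interval is 17.0 ± 2.4582 = (14.54, 19.46).

(14.54, 19.46)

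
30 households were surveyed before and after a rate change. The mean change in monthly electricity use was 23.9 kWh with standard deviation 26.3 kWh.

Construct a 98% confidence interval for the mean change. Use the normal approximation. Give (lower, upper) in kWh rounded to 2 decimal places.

(12.73, 35.07)

This is a matched-pairs design, so SE = s_d/√n = 26.3/√30 = 4.8017.
Margin = 2.326 × 4.8017 = 11.1688; the interval is 23.9 ± 11.1688 = (12.73, 35.07).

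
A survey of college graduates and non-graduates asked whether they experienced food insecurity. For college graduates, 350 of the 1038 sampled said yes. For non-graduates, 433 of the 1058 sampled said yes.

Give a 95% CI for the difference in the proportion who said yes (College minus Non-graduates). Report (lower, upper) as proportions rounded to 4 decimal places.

First, p̂₁ = 350/1038 = 0.3372; p̂₂ = 433/1058 = 0.4093.
The two standard errors are √(0.3372×0.6628/1038) = 0.01467 and √(0.4093×0.5907/1058) = 0.01512.
Because the samples are independent, SE_diff = √(0.01467² + 0.01512²) = 0.02107.
Using z* = 1.960 for 95%, ME = 1.960 × 0.02107 = 0.04130.
p̂₁ − p̂₂ = -0.0721; interval -0.0721 ± 0.04130 gives (-0.1134, -0.0308).

(-0.1134, -0.0308)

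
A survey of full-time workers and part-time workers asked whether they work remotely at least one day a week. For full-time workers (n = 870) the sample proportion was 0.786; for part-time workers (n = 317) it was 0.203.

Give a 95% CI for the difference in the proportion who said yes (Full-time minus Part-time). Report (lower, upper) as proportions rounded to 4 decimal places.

(0.5310, 0.6350)

The two standard errors are √(0.7860×0.2140/870) = 0.01390 and √(0.2030×0.7970/317) = 0.02259.
Because the samples are independent, SE_diff = √(0.01390² + 0.02259²) = 0.02652.
Using z* = 1.960 for 95%, ME = 1.960 × 0.02652 = 0.05198.
p̂₁ − p̂₂ = 0.5830; interval 0.5830 ± 0.05198 gives (0.5310, 0.6350).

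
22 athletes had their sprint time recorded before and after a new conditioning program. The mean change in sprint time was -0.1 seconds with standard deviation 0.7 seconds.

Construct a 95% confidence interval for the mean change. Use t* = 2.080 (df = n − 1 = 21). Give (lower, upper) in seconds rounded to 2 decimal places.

Paired design: SE = s_d/√n = 0.7/√22 = 0.1492.
t* = 2.080; margin of error = 2.080 × 0.1492 = 0.3103.
-0.1 ± 0.3103 → (-0.41, 0.21).

(-0.41, 0.21)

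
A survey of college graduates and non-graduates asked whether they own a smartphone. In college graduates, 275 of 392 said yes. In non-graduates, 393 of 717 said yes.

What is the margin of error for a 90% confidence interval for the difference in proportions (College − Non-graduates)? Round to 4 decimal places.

0.0488

First, p̂₁ = 275/392 = 0.7015; p̂₂ = 393/717 = 0.5481.
The two standard errors are √(0.7015×0.2985/392) = 0.02311 and √(0.5481×0.4519/717) = 0.01859.
Because the samples are independent, SE_diff = √(0.02311² + 0.01859²) = 0.02966.
Using z* = 1.645 for 90%, ME = 1.645 × 0.02966 = 0.04879.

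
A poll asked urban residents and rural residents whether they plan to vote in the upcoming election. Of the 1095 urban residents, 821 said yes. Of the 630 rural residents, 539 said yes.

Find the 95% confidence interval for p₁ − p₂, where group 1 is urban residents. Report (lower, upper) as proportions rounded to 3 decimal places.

Sample proportions: 821/1095 = 0.7498, 539/630 = 0.8556.
Each SE is √(p̂(1−p̂)/n): √(0.7498·0.2502/1095) = 0.01309 and √(0.8556·0.1444/630) = 0.01400.
SE(p̂₁ − p̂₂) = √(SE₁² + SE₂²) = √(0.0001713481 + 0.000196) = 0.01917, since the two samples are independent.
At 95% confidence z* = 1.960; margin = 1.960 × 0.01917 = 0.03757.
The difference is 0.7498 − 0.8556 = -0.1058, so the interval is -0.1058 ± 0.03757 = (-0.143, -0.068).

(-0.143, -0.068)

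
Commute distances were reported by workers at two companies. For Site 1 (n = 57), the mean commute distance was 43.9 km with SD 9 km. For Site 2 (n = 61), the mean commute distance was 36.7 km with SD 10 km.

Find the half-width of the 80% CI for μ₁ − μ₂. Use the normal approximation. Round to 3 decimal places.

SE₁ = s₁/√n₁ = 9/√57 = 1.1921; SE₂ = 10/√61 = 1.2804.
Independent samples, unequal variances: SE_diff = √(SE₁² + SE₂²) = √(1.42110241 + 1.63942416) = 1.7494.
z* = 1.282, so margin of error = 1.282 × 1.7494 = 2.2427.

2.243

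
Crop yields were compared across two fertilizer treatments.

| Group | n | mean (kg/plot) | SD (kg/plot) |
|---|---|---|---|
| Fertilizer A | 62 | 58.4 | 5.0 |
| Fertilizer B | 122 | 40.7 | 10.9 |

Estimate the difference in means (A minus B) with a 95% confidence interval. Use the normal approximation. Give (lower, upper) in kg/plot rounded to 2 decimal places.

(15.40, 20.00)

SE₁ = s₁/√n₁ = 5.0/√62 = 0.6350; SE₂ = 10.9/√122 = 0.9868.
Independent samples, unequal variances: SE_diff = √(SE₁² + SE₂²) = √(0.403225 + 0.97377424) = 1.1735.
z* = 1.960, so margin of error = 1.960 × 1.1735 = 2.3001.
Difference in means = 58.4 − 40.7 = 17.7000.
17.7000 ± 2.3001 → (15.40, 20.00).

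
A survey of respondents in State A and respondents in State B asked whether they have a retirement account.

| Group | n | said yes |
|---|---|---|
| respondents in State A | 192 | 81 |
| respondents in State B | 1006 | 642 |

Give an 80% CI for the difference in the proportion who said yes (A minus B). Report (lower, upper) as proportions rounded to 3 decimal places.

(-0.266, -0.167)

First, p̂₁ = 81/192 = 0.4219; p̂₂ = 642/1006 = 0.6382.
The two standard errors are √(0.4219×0.5781/192) = 0.03564 and √(0.6382×0.3618/1006) = 0.01515.
Because the samples are independent, SE_diff = √(0.03564² + 0.01515²) = 0.03873.
Using z* = 1.282 for 80%, ME = 1.282 × 0.03873 = 0.04965.
p̂₁ − p̂₂ = -0.2163; interval -0.2163 ± 0.04965 gives (-0.266, -0.167).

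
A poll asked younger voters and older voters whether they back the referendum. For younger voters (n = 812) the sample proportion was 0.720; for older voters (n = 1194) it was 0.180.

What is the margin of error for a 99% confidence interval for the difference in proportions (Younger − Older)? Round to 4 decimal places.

The two standard errors are √(0.7200×0.2800/812) = 0.01576 and √(0.1800×0.8200/1194) = 0.01112.
Because the samples are independent, SE_diff = √(0.01576² + 0.01112²) = 0.01929.
Using z* = 2.576 for 99%, ME = 2.576 × 0.01929 = 0.04969.

0.0497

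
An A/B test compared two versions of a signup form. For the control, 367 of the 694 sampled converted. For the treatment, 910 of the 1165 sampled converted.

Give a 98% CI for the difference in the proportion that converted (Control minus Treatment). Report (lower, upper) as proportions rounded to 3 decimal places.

(-0.305, -0.200)

p̂₁ = 367/694 = 0.5288 and p̂₂ = 910/1165 = 0.7811.
SE₁ = √(p̂₁(1−p̂₁)/n₁) = √(0.5288·0.4712/694) = 0.01895; SE₂ = √(0.7811·0.2189/1165) = 0.01211.
Independent samples: SE of the difference = √(SE₁² + SE₂²) = √(0.0003591025 + 0.0001466521) = 0.02249.
z* for 98% confidence is 2.326, so the margin of error is 2.326 × 0.02249 = 0.05231.
Point estimate p̂₁ − p̂₂ = 0.5288 − 0.7811 = -0.2523.
-0.2523 ± 0.05231 → (-0.305, -0.200).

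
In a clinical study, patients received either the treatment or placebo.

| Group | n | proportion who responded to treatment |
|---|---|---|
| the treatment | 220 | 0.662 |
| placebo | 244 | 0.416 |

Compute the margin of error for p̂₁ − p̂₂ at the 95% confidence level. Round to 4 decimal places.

0.0879

Each SE is √(p̂(1−p̂)/n): √(0.6620·0.3380/220) = 0.03189 and √(0.4160·0.5840/244) = 0.03155.
SE(p̂₁ − p̂₂) = √(SE₁² + SE₂²) = √(0.0010169721 + 0.0009954025) = 0.04486, since the two samples are independent.
At 95% confidence z* = 1.960; margin = 1.960 × 0.04486 = 0.08793.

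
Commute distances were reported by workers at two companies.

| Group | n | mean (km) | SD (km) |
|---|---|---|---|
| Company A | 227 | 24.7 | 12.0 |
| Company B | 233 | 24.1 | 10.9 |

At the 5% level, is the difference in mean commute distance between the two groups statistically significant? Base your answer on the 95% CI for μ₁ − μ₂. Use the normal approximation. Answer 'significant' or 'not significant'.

not significant

Standard errors of each mean: 12.0/√227 = 0.7965 and 10.9/√233 = 0.7141.
SE(x̄₁ − x̄₂) = √(0.7965² + 0.7141²) = 1.0697 for independent samples with unequal variances.
With z* = 1.960, the margin is 1.960 × 1.0697 = 2.0966.
x̄₁ − x̄₂ = 24.7 − 24.1 = 0.6000; the interval is 0.6000 ± 2.0966 = (-1.4966, 2.6966).
The interval (-1.4966, 2.6966) contains 0, so the difference is not significant.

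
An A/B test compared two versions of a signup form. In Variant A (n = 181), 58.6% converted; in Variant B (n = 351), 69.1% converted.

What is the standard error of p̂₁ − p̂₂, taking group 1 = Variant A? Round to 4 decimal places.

The two standard errors are √(0.5860×0.4140/181) = 0.03661 and √(0.6910×0.3090/351) = 0.02466.
Because the samples are independent, SE_diff = √(0.03661² + 0.02466²) = 0.04414.

0.0441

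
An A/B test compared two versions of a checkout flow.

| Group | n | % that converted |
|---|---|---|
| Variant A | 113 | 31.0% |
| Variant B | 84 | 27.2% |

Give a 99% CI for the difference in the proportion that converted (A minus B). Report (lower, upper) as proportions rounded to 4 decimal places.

Each SE is √(p̂(1−p̂)/n): √(0.3100·0.6900/113) = 0.04351 and √(0.2720·0.7280/84) = 0.04855.
SE(p̂₁ − p̂₂) = √(SE₁² + SE₂²) = √(0.0018931201 + 0.0023571025) = 0.06519, since the two samples are independent.
At 99% confidence z* = 2.576; margin = 2.576 × 0.06519 = 0.16793.
The difference is 0.3100 − 0.2720 = 0.0380, so the interval is 0.0380 ± 0.16793 = (-0.1299, 0.2059).

(-0.1299, 0.2059)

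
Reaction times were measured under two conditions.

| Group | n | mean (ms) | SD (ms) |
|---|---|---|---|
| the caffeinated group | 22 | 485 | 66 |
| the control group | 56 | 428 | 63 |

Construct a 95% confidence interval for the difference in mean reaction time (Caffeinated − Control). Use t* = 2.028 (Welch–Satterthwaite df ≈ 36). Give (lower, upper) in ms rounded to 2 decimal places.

(23.75, 90.25)

SE₁ = s₁/√n₁ = 66/√22 = 14.0712; SE₂ = 63/√56 = 8.4187.
Independent samples, unequal variances: SE_diff = √(SE₁² + SE₂²) = √(197.99866944 + 70.87450969) = 16.3974.
t* = 2.028, so margin of error = 2.028 × 16.3974 = 33.2539.
Difference in means = 485 − 428 = 57.0000.
57.0000 ± 33.2539 → (23.75, 90.25).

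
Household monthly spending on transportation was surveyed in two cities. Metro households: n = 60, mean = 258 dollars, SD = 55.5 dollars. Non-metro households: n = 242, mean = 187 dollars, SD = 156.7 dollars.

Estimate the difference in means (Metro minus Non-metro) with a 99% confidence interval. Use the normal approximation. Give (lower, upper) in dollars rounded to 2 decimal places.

(39.16, 102.84)

Per-group SEs: s₁/√n₁ = 55.5/√60 = 7.1650, s₂/√n₂ = 156.7/√242 = 10.0731.
Unpooled SE of the difference: √(51.337225 + 101.46734361) = 12.3614.
Margin of error = z* · SE = 2.576 × 12.3614 = 31.8430.
x̄₁ − x̄₂ = 258 − 187 = 71.0000.
CI: 71.0000 ± 31.8430 = (39.16, 102.84).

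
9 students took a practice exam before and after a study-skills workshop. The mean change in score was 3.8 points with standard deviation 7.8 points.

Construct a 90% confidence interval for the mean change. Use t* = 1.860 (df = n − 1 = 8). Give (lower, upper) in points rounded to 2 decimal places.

(-1.04, 8.64)

This is a matched-pairs design, so SE = s_d/√n = 7.8/√9 = 2.6000.
Margin = 1.860 × 2.6000 = 4.8360; the interval is 3.8 ± 4.8360 = (-1.04, 8.64).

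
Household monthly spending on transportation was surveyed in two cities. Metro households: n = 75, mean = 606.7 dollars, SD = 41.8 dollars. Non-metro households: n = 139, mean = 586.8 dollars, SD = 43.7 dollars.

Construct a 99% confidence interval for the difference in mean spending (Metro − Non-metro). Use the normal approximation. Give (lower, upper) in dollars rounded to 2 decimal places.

SE₁ = s₁/√n₁ = 41.8/√75 = 4.8266; SE₂ = 43.7/√139 = 3.7066.
Independent samples, unequal variances: SE_diff = √(SE₁² + SE₂²) = √(23.29606756 + 13.73888356) = 6.0856.
z* = 2.576, so margin of error = 2.576 × 6.0856 = 15.6765.
Difference in means = 606.7 − 586.8 = 19.9000.
19.9000 ± 15.6765 → (4.22, 35.58).

(4.22, 35.58)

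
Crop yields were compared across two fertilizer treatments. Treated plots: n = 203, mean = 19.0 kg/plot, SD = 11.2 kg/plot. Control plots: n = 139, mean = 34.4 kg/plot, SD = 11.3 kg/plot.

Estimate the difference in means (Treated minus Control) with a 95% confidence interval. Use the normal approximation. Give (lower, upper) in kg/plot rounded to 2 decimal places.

Per-group SEs: s₁/√n₁ = 11.2/√203 = 0.7861, s₂/√n₂ = 11.3/√139 = 0.9585.
Unpooled SE of the difference: √(0.61795321 + 0.91872225) = 1.2396.
Margin of error = z* · SE = 1.960 × 1.2396 = 2.4296.
x̄₁ − x̄₂ = 19.0 − 34.4 = -15.4000.
CI: -15.4000 ± 2.4296 = (-17.83, -12.97).

(-17.83, -12.97)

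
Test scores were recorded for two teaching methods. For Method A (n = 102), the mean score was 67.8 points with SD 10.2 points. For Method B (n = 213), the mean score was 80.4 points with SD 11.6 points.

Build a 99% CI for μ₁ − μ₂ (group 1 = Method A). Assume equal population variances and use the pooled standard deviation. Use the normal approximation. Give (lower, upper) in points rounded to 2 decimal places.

(-16.06, -9.14)

Pooled variance s_p² = [101·10.2² + 212·11.6²] / (102+213−2) = 124.7117, so s_p = 11.1674.
SE_diff = s_p·√(1/n₁ + 1/n₂) = 11.1674·√(1/102 + 1/213) = 1.3447.
z* = 2.576; margin = 2.576 × 1.3447 = 3.4639.
Difference = 67.8 − 80.4 = -12.6000.
-12.6000 ± 3.4639 → (-16.06, -9.14).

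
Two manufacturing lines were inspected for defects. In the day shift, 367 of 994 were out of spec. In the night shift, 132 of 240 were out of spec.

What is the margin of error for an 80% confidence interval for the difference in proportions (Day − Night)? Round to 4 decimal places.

0.0456

First, p̂₁ = 367/994 = 0.3692; p̂₂ = 132/240 = 0.5500.
The two standard errors are √(0.3692×0.6308/994) = 0.01531 and √(0.5500×0.4500/240) = 0.03211.
Because the samples are independent, SE_diff = √(0.01531² + 0.03211²) = 0.03557.
Using z* = 1.282 for 80%, ME = 1.282 × 0.03557 = 0.04560.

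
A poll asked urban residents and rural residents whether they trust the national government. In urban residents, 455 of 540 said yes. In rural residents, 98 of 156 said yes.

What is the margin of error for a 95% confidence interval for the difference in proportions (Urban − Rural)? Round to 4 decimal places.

Sample proportions: 455/540 = 0.8426, 98/156 = 0.6282.
Each SE is √(p̂(1−p̂)/n): √(0.8426·0.1574/540) = 0.01567 and √(0.6282·0.3718/156) = 0.03869.
SE(p̂₁ − p̂₂) = √(SE₁² + SE₂²) = √(0.0002455489 + 0.0014969161) = 0.04174, since the two samples are independent.
At 95% confidence z* = 1.960; margin = 1.960 × 0.04174 = 0.08181.

0.0818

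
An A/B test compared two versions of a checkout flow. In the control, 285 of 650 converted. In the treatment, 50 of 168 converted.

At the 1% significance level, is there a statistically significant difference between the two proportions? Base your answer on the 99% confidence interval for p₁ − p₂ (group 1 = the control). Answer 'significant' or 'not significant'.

significant

First, p̂₁ = 285/650 = 0.4385; p̂₂ = 50/168 = 0.2976.
The two standard errors are √(0.4385×0.5615/650) = 0.01946 and √(0.2976×0.7024/168) = 0.03527.
Because the samples are independent, SE_diff = √(0.01946² + 0.03527²) = 0.04028.
Using z* = 2.576 for 99%, ME = 2.576 × 0.04028 = 0.10376.
p̂₁ − p̂₂ = 0.1409; interval 0.1409 ± 0.10376 gives (0.03714, 0.24466).
The interval (0.03714, 0.24466) does not contain 0, so the difference is significant.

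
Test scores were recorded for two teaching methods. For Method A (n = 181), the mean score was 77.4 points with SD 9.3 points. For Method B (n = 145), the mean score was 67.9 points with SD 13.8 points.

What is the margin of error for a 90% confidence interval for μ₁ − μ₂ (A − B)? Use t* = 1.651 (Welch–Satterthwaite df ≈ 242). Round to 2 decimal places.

2.21

Per-group SEs: s₁/√n₁ = 9.3/√181 = 0.6913, s₂/√n₂ = 13.8/√145 = 1.1460.
Unpooled SE of the difference: √(0.47789569 + 1.313316) = 1.3384.
Margin of error = t* · SE = 1.651 × 1.3384 = 2.2097.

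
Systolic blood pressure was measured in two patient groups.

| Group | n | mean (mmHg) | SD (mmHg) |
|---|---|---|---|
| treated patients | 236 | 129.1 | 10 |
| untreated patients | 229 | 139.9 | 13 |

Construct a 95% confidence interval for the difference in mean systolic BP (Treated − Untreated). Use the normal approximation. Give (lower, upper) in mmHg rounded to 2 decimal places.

Standard errors of each mean: 10/√236 = 0.6509 and 13/√229 = 0.8591.
SE(x̄₁ − x̄₂) = √(0.6509² + 0.8591²) = 1.0778 for independent samples with unequal variances.
With z* = 1.960, the margin is 1.960 × 1.0778 = 2.1125.
x̄₁ − x̄₂ = 129.1 − 139.9 = -10.8000; the interval is -10.8000 ± 2.1125 = (-12.91, -8.69).

(-12.91, -8.69)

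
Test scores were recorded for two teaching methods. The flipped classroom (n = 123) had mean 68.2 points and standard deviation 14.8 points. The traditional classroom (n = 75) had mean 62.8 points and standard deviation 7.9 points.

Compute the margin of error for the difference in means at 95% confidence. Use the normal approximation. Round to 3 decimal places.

3.168

Per-group SEs: s₁/√n₁ = 14.8/√123 = 1.3345, s₂/√n₂ = 7.9/√75 = 0.9122.
Unpooled SE of the difference: √(1.78089025 + 0.83210884) = 1.6165.
Margin of error = z* · SE = 1.960 × 1.6165 = 3.1683.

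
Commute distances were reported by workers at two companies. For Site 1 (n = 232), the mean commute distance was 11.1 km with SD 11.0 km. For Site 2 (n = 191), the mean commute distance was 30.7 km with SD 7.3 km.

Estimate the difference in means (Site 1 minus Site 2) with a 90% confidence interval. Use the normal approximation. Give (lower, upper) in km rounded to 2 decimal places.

(-21.07, -18.13)

Standard errors of each mean: 11.0/√232 = 0.7222 and 7.3/√191 = 0.5282.
SE(x̄₁ − x̄₂) = √(0.7222² + 0.5282²) = 0.8947 for independent samples with unequal variances.
With z* = 1.645, the margin is 1.645 × 0.8947 = 1.4718.
x̄₁ − x̄₂ = 11.1 − 30.7 = -19.6000; the interval is -19.6000 ± 1.4718 = (-21.07, -18.13).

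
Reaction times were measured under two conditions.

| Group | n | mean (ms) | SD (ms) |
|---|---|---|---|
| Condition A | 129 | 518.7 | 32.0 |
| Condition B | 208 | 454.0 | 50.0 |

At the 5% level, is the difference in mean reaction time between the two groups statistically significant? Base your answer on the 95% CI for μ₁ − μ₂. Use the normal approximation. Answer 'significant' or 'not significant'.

significant

Standard errors of each mean: 32.0/√129 = 2.8174 and 50.0/√208 = 3.4669.
SE(x̄₁ − x̄₂) = √(2.8174² + 3.4669²) = 4.4673 for independent samples with unequal variances.
With z* = 1.960, the margin is 1.960 × 4.4673 = 8.7559.
x̄₁ − x̄₂ = 518.7 − 454.0 = 64.7000; the interval is 64.7000 ± 8.7559 = (55.9441, 73.4559).
The interval (55.9441, 73.4559) does not contain 0, so the difference is significant.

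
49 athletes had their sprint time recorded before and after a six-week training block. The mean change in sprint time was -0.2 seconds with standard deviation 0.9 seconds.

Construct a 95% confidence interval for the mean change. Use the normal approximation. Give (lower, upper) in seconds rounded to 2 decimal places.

(-0.45, 0.05)

This is a matched-pairs design, so SE = s_d/√n = 0.9/√49 = 0.1286.
Margin = 1.960 × 0.1286 = 0.2521; the interval is -0.2 ± 0.2521 = (-0.45, 0.05).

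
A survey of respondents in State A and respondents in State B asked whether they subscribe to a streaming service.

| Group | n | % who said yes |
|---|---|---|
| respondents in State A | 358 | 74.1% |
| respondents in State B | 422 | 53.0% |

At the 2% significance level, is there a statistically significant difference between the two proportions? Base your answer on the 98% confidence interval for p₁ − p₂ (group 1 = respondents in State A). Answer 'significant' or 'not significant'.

significant

The two standard errors are √(0.7410×0.2590/358) = 0.02315 and √(0.5300×0.4700/422) = 0.02430.
Because the samples are independent, SE_diff = √(0.02315² + 0.02430²) = 0.03356.
Using z* = 2.326 for 98%, ME = 2.326 × 0.03356 = 0.07806.
p̂₁ − p̂₂ = 0.2110; interval 0.2110 ± 0.07806 gives (0.13294, 0.28906).
The interval (0.13294, 0.28906) does not contain 0, so the difference is significant.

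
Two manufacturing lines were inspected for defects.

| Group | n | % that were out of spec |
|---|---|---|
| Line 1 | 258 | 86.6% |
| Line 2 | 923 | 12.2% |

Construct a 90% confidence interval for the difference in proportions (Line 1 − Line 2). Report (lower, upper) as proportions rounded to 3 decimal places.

SE₁ = √(p̂₁(1−p̂₁)/n₁) = √(0.8660·0.1340/258) = 0.02121; SE₂ = √(0.1220·0.8780/923) = 0.01077.
Independent samples: SE of the difference = √(SE₁² + SE₂²) = √(0.0004498641 + 0.0001159929) = 0.02379.
z* for 90% confidence is 1.645, so the margin of error is 1.645 × 0.02379 = 0.03913.
Point estimate p̂₁ − p̂₂ = 0.8660 − 0.1220 = 0.7440.
0.7440 ± 0.03913 → (0.705, 0.783).

(0.705, 0.783)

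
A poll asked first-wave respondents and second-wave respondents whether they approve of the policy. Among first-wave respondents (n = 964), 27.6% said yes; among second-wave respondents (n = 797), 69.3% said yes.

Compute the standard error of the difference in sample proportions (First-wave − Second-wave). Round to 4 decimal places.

The two standard errors are √(0.2760×0.7240/964) = 0.01440 and √(0.6930×0.3070/797) = 0.01634.
Because the samples are independent, SE_diff = √(0.01440² + 0.01634²) = 0.02178.

0.0218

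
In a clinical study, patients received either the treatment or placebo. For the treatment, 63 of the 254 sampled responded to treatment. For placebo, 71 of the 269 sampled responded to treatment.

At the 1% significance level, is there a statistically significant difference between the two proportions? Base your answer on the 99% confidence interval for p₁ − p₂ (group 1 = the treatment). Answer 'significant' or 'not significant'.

not significant

First, p̂₁ = 63/254 = 0.2480; p̂₂ = 71/269 = 0.2639.
The two standard errors are √(0.2480×0.7520/254) = 0.02710 and √(0.2639×0.7361/269) = 0.02687.
Because the samples are independent, SE_diff = √(0.02710² + 0.02687²) = 0.03816.
Using z* = 2.576 for 99%, ME = 2.576 × 0.03816 = 0.09830.
p̂₁ − p̂₂ = -0.0159; interval -0.0159 ± 0.09830 gives (-0.11420, 0.08240).
The interval (-0.11420, 0.08240) contains 0, so the difference is not significant.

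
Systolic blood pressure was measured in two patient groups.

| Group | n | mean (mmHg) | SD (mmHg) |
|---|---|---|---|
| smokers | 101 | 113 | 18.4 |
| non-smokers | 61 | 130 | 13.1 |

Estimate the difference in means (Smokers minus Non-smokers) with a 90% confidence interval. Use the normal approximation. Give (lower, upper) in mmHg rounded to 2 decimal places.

Standard errors of each mean: 18.4/√101 = 1.8309 and 13.1/√61 = 1.6773.
SE(x̄₁ − x̄₂) = √(1.8309² + 1.6773²) = 2.4830 for independent samples with unequal variances.
With z* = 1.645, the margin is 1.645 × 2.4830 = 4.0845.
x̄₁ − x̄₂ = 113 − 130 = -17.0000; the interval is -17.0000 ± 4.0845 = (-21.08, -12.92).

(-21.08, -12.92)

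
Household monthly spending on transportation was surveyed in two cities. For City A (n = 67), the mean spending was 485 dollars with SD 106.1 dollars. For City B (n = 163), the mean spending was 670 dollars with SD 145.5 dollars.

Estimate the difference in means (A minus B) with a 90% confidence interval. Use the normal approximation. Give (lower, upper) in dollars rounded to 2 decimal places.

Standard errors of each mean: 106.1/√67 = 12.9622 and 145.5/√163 = 11.3964.
SE(x̄₁ − x̄₂) = √(12.9622² + 11.3964²) = 17.2597 for independent samples with unequal variances.
With z* = 1.645, the margin is 1.645 × 17.2597 = 28.3922.
x̄₁ − x̄₂ = 485 − 670 = -185.0000; the interval is -185.0000 ± 28.3922 = (-213.39, -156.61).

(-213.39, -156.61)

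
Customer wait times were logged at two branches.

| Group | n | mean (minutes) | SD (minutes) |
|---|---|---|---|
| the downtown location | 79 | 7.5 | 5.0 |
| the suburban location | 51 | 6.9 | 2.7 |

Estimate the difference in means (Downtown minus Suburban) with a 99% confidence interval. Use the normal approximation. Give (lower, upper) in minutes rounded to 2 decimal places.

(-1.15, 2.35)

Per-group SEs: s₁/√n₁ = 5.0/√79 = 0.5625, s₂/√n₂ = 2.7/√51 = 0.3781.
Unpooled SE of the difference: √(0.31640625 + 0.14295961) = 0.6778.
Margin of error = z* · SE = 2.576 × 0.6778 = 1.7460.
x̄₁ − x̄₂ = 7.5 − 6.9 = 0.6000.
CI: 0.6000 ± 1.7460 = (-1.15, 2.35).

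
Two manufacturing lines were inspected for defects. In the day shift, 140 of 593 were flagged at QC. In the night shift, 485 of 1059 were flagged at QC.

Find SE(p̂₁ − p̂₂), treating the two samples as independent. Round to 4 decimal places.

0.0232

Sample proportions: 140/593 = 0.2361, 485/1059 = 0.4580.
Each SE is √(p̂(1−p̂)/n): √(0.2361·0.7639/593) = 0.01744 and √(0.4580·0.5420/1059) = 0.01531.
SE(p̂₁ − p̂₂) = √(SE₁² + SE₂²) = √(0.0003041536 + 0.0002343961) = 0.02321, since the two samples are independent.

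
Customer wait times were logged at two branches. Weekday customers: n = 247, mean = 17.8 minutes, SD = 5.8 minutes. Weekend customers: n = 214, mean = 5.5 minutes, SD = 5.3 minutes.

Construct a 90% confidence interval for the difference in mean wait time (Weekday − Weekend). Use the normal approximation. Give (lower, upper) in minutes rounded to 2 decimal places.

Per-group SEs: s₁/√n₁ = 5.8/√247 = 0.3690, s₂/√n₂ = 5.3/√214 = 0.3623.
Unpooled SE of the difference: √(0.136161 + 0.13126129) = 0.5171.
Margin of error = z* · SE = 1.645 × 0.5171 = 0.8506.
x̄₁ − x̄₂ = 17.8 − 5.5 = 12.3000.
CI: 12.3000 ± 0.8506 = (11.45, 13.15).

(11.45, 13.15)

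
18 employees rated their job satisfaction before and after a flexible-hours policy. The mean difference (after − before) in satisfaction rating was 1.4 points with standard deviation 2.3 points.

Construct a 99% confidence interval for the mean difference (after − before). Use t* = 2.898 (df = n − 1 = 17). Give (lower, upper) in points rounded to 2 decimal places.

Paired design: SE = s_d/√n = 2.3/√18 = 0.5421.
t* = 2.898; margin of error = 2.898 × 0.5421 = 1.5710.
1.4 ± 1.5710 → (-0.17, 2.97).

(-0.17, 2.97)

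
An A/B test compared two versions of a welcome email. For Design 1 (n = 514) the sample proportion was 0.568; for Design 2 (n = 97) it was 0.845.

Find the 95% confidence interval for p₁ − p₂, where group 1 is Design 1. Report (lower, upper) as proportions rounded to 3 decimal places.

(-0.361, -0.193)

The two standard errors are √(0.5680×0.4320/514) = 0.02185 and √(0.8450×0.1550/97) = 0.03675.
Because the samples are independent, SE_diff = √(0.02185² + 0.03675²) = 0.04275.
Using z* = 1.960 for 95%, ME = 1.960 × 0.04275 = 0.08379.
p̂₁ − p̂₂ = -0.2770; interval -0.2770 ± 0.08379 gives (-0.361, -0.193).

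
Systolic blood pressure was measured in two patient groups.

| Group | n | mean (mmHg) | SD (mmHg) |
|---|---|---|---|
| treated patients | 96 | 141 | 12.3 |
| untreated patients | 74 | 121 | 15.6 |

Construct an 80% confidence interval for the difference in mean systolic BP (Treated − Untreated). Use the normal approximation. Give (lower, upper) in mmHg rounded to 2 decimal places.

(17.17, 22.83)

SE₁ = s₁/√n₁ = 12.3/√96 = 1.2554; SE₂ = 15.6/√74 = 1.8135.
Independent samples, unequal variances: SE_diff = √(SE₁² + SE₂²) = √(1.57602916 + 3.28878225) = 2.2056.
z* = 1.282, so margin of error = 1.282 × 2.2056 = 2.8276.
Difference in means = 141 − 121 = 20.0000.
20.0000 ± 2.8276 → (17.17, 22.83).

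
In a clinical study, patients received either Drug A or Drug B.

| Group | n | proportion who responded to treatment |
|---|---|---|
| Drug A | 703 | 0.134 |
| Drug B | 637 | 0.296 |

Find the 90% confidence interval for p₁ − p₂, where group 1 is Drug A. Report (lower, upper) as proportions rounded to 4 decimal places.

The two standard errors are √(0.1340×0.8660/703) = 0.01285 and √(0.2960×0.7040/637) = 0.01809.
Because the samples are independent, SE_diff = √(0.01285² + 0.01809²) = 0.02219.
Using z* = 1.645 for 90%, ME = 1.645 × 0.02219 = 0.03650.
p̂₁ − p̂₂ = -0.1620; interval -0.1620 ± 0.03650 gives (-0.1985, -0.1255).

(-0.1985, -0.1255)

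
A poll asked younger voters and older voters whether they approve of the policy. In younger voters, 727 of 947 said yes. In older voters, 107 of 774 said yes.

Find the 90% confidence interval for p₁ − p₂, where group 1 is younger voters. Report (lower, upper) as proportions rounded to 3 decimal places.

(0.599, 0.660)

Sample proportions: 727/947 = 0.7677, 107/774 = 0.1382.
Each SE is √(p̂(1−p̂)/n): √(0.7677·0.2323/947) = 0.01372 and √(0.1382·0.8618/774) = 0.01240.
SE(p̂₁ − p̂₂) = √(SE₁² + SE₂²) = √(0.0001882384 + 0.00015376) = 0.01849, since the two samples are independent.
At 90% confidence z* = 1.645; margin = 1.645 × 0.01849 = 0.03042.
The difference is 0.7677 − 0.1382 = 0.6295, so the interval is 0.6295 ± 0.03042 = (0.599, 0.660).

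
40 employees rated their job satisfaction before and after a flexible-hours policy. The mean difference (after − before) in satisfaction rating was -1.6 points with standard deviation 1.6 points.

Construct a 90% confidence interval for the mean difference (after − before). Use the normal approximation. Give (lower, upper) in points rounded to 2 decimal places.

(-2.02, -1.18)

Paired design: SE = s_d/√n = 1.6/√40 = 0.2530.
z* = 1.645; margin of error = 1.645 × 0.2530 = 0.4162.
-1.6 ± 0.4162 → (-2.02, -1.18).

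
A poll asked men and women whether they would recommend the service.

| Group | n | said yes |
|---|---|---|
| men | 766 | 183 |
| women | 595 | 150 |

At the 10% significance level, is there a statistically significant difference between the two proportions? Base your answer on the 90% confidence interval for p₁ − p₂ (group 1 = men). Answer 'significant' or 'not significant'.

Sample proportions: 183/766 = 0.2389, 150/595 = 0.2521.
Each SE is √(p̂(1−p̂)/n): √(0.2389·0.7611/766) = 0.01541 and √(0.2521·0.7479/595) = 0.01780.
SE(p̂₁ − p̂₂) = √(SE₁² + SE₂²) = √(0.0002374681 + 0.00031684) = 0.02354, since the two samples are independent.
At 90% confidence z* = 1.645; margin = 1.645 × 0.02354 = 0.03872.
The difference is 0.2389 − 0.2521 = -0.0132, so the interval is -0.0132 ± 0.03872 = (-0.05192, 0.02552).
The interval (-0.05192, 0.02552) contains 0, so the difference is not significant.

not significant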